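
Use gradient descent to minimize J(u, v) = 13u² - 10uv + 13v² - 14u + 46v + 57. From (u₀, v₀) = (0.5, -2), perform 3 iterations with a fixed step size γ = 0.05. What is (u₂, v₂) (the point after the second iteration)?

∇J = (26u - 10v - 14, -10u + 26v + 46)
Step 1: at (0.5, -2), ∇J = (19, -11) → (0.5, -2) − 0.05·(19, -11) = (-0.45, -1.45)
Step 2: at (-0.45, -1.45), ∇J = (-11.2, 12.8) → (-0.45, -1.45) − 0.05·(-11.2, 12.8) = (0.11, -2.09)

(0.11, -2.09)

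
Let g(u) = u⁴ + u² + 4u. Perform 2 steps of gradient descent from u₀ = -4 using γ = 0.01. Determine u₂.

-1.30224

g′(u) = 4u³ + 2u + 4
Step 1: g′(-4) = -260; u₁ = -4 − 0.01·(-260) = -1.4
Step 2: g′(-1.4) = -9.776; u₂ = -1.4 − 0.01·(-9.776) = -1.30224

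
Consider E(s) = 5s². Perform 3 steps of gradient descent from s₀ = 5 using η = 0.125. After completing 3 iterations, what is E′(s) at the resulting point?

E′(s) = 10s
s₁ = 5 − 0.125·50 = -1.25
s₂ = -1.25 − 0.125·(-12.5) = 0.3125
s₃ = 0.3125 − 0.125·3.125 = -0.078125
E′(s) at (-0.078125) = -0.78125

-0.78125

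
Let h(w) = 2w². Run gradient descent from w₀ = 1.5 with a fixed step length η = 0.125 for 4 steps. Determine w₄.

0.09375

h′(w) = 4w
Step 1: h′(1.5) = 6; w₁ = 1.5 − 0.125·6 = 0.75
Step 2: h′(0.75) = 3; w₂ = 0.75 − 0.125·3 = 0.375
Step 3: h′(0.375) = 1.5; w₃ = 0.375 − 0.125·1.5 = 0.1875
Step 4: h′(0.1875) = 0.75; w₄ = 0.1875 − 0.125·0.75 = 0.09375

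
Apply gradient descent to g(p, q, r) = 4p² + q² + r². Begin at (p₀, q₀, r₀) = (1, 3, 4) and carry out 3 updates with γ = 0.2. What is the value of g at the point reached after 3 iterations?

∇g = (8p, 2q, 2r)
(p₁, q₁, r₁) = (1, 3, 4) − 0.2·(8, 6, 8) = (-0.6, 1.8, 2.4)
(p₂, q₂, r₂) = (-0.6, 1.8, 2.4) − 0.2·(-4.8, 3.6, 4.8) = (0.36, 1.08, 1.44)
(p₃, q₃, r₃) = (0.36, 1.08, 1.44) − 0.2·(2.88, 2.16, 2.88) = (-0.216, 0.648, 0.864)
g(-0.216, 0.648, 0.864) = 1.353024

1.353024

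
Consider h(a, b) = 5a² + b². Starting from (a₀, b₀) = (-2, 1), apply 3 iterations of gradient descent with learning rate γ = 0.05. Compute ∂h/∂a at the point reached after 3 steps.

-2.5

∇h = (10a, 2b)
Step 1: at (-2, 1), ∇h = (-20, 2) → (-2, 1) − 0.05·(-20, 2) = (-1, 0.9)
Step 2: at (-1, 0.9), ∇h = (-10, 1.8) → (-1, 0.9) − 0.05·(-10, 1.8) = (-0.5, 0.81)
Step 3: at (-0.5, 0.81), ∇h = (-5, 1.62) → (-0.5, 0.81) − 0.05·(-5, 1.62) = (-0.25, 0.729)
∂h/∂a at (-0.25, 0.729) = -2.5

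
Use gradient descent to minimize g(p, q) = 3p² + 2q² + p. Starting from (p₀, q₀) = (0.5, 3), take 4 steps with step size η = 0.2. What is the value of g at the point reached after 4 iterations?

∇g = (6p + 1, 4q)
(p₁, q₁) = (0.5, 3) − 0.2·(4, 12) = (-0.3, 0.6)
(p₂, q₂) = (-0.3, 0.6) − 0.2·(-0.8, 2.4) = (-0.14, 0.12)
(p₃, q₃) = (-0.14, 0.12) − 0.2·(0.16, 0.48) = (-0.172, 0.024)
(p₄, q₄) = (-0.172, 0.024) − 0.2·(-0.032, 0.096) = (-0.1656, 0.0048)
g(-0.1656, 0.0048) = -0.08328384

-0.08328384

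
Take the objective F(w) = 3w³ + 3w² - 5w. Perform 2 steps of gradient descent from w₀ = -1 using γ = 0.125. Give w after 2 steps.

F′(w) = 9w² + 6w - 5
w₁ = -1 − 0.125·(-2) = -0.75
w₂ = -0.75 − 0.125·(-4.4375) = -0.1953125

-0.1953125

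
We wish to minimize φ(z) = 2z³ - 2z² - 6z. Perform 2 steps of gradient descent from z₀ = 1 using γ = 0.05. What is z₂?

1.308

φ′(z) = 6z² - 4z - 6
Step 1: φ′(1) = -4; z₁ = 1 − 0.05·(-4) = 1.2
Step 2: φ′(1.2) = -2.16; z₂ = 1.2 − 0.05·(-2.16) = 1.308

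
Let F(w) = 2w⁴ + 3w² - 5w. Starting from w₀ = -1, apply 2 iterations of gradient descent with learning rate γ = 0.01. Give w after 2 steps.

-0.66888472

F′(w) = 8w³ + 6w - 5
Step 1: F′(-1) = -19; w₁ = -1 − 0.01·(-19) = -0.81
Step 2: F′(-0.81) = -14.111528; w₂ = -0.81 − 0.01·(-14.111528) = -0.66888472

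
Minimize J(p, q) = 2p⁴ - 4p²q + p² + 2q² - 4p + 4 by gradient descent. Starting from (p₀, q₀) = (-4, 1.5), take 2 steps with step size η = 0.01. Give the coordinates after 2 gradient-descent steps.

∇J = (8p³ - 8pq + 2p - 4, -4p² + 4q)
(p₁, q₁) = (-4, 1.5) − 0.01·(-476, -58) = (0.76, 2.08)
(p₂, q₂) = (0.76, 2.08) − 0.01·(-11.614592, 6.0096) = (0.87614592, 2.019904)

(0.87614592, 2.019904)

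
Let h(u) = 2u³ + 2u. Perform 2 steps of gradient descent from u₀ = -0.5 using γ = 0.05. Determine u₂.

-0.9116875

h′(u) = 6u² + 2
u₁ = -0.5 − 0.05·3.5 = -0.675
u₂ = -0.675 − 0.05·4.73375 = -0.9116875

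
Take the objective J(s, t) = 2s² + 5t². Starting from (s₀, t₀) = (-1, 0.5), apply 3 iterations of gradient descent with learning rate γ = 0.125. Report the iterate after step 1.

∇J = (4s, 10t)
(s₁, t₁) = (-1, 0.5) − 0.125·(-4, 5) = (-0.5, -0.125)

(-0.5, -0.125)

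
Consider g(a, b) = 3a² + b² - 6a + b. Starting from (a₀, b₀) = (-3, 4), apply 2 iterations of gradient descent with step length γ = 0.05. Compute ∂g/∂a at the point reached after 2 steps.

-11.76

∇g = (6a - 6, 2b + 1)
(a₁, b₁) = (-3, 4) − 0.05·(-24, 9) = (-1.8, 3.55)
(a₂, b₂) = (-1.8, 3.55) − 0.05·(-16.8, 8.1) = (-0.96, 3.145)
∂g/∂a at (-0.96, 3.145) = -11.76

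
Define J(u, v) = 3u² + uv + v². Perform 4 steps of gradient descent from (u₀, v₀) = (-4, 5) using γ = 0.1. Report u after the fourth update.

-0.6652

∇J = (6u + v, u + 2v)
Step 1: at (-4, 5), ∇J = (-19, 6) → (-4, 5) − 0.1·(-19, 6) = (-2.1, 4.4)
Step 2: at (-2.1, 4.4), ∇J = (-8.2, 6.7) → (-2.1, 4.4) − 0.1·(-8.2, 6.7) = (-1.28, 3.73)
Step 3: at (-1.28, 3.73), ∇J = (-3.95, 6.18) → (-1.28, 3.73) − 0.1·(-3.95, 6.18) = (-0.885, 3.112)
Step 4: at (-0.885, 3.112), ∇J = (-2.198, 5.339) → (-0.885, 3.112) − 0.1·(-2.198, 5.339) = (-0.6652, 2.5781)
u = -0.6652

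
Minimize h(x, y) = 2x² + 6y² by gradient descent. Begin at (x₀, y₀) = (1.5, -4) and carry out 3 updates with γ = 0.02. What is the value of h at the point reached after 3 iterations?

∇h = (4x, 12y)
(x₁, y₁) = (1.5, -4) − 0.02·(6, -48) = (1.38, -3.04)
(x₂, y₂) = (1.38, -3.04) − 0.02·(5.52, -36.48) = (1.2696, -2.3104)
(x₃, y₃) = (1.2696, -2.3104) − 0.02·(5.0784, -27.7248) = (1.168032, -1.755904)
h(1.168032, -1.755904) = 21.227790649344

21.227790649344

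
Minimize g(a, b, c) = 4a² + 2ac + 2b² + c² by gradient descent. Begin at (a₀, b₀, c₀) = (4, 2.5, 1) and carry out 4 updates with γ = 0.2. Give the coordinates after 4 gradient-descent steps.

(1.0816, 0.004, 0.2704)

∇g = (8a + 2c, 4b, 2a + 2c)
(a₁, b₁, c₁) = (4, 2.5, 1) − 0.2·(34, 10, 10) = (-2.8, 0.5, -1)
(a₂, b₂, c₂) = (-2.8, 0.5, -1) − 0.2·(-24.4, 2, -7.6) = (2.08, 0.1, 0.52)
(a₃, b₃, c₃) = (2.08, 0.1, 0.52) − 0.2·(17.68, 0.4, 5.2) = (-1.456, 0.02, -0.52)
(a₄, b₄, c₄) = (-1.456, 0.02, -0.52) − 0.2·(-12.688, 0.08, -3.952) = (1.0816, 0.004, 0.2704)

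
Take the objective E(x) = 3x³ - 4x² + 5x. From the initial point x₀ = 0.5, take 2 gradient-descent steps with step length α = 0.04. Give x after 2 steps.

E′(x) = 9x² - 8x + 5
Step 1: E′(0.5) = 3.25; x₁ = 0.5 − 0.04·3.25 = 0.37
Step 2: E′(0.37) = 3.2721; x₂ = 0.37 − 0.04·3.2721 = 0.239116

0.239116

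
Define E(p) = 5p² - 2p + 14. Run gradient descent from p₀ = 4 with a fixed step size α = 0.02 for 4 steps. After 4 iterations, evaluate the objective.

25.913149952

E′(p) = 10p - 2
Step 1: E′(4) = 38; p₁ = 4 − 0.02·38 = 3.24
Step 2: E′(3.24) = 30.4; p₂ = 3.24 − 0.02·30.4 = 2.632
Step 3: E′(2.632) = 24.32; p₃ = 2.632 − 0.02·24.32 = 2.1456
Step 4: E′(2.1456) = 19.456; p₄ = 2.1456 − 0.02·19.456 = 1.75648
E(1.75648) = 25.913149952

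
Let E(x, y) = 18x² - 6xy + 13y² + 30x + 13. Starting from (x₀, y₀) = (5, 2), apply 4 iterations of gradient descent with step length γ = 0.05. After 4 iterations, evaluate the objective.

∇E = (36x - 6y + 30, -6x + 26y)
Step 1: at (5, 2), ∇E = (198, 22) → (5, 2) − 0.05·(198, 22) = (-4.9, 0.9)
Step 2: at (-4.9, 0.9), ∇E = (-151.8, 52.8) → (-4.9, 0.9) − 0.05·(-151.8, 52.8) = (2.69, -1.74)
Step 3: at (2.69, -1.74), ∇E = (137.28, -61.38) → (2.69, -1.74) − 0.05·(137.28, -61.38) = (-4.174, 1.329)
Step 4: at (-4.174, 1.329), ∇E = (-128.238, 59.598) → (-4.174, 1.329) − 0.05·(-128.238, 59.598) = (2.2379, -1.6509)
E(2.2379, -1.6509) = 227.88295057

227.88295057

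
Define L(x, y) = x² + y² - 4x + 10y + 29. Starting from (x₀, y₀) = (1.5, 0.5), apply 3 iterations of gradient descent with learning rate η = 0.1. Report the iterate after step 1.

(1.6, -0.6)

∇L = (2x - 4, 2y + 10)
(x₁, y₁) = (1.5, 0.5) − 0.1·(-1, 11) = (1.6, -0.6)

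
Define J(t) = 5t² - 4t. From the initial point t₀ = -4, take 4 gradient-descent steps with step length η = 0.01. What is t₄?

J′(t) = 10t - 4
t₁ = -4 − 0.01·(-44) = -3.56
t₂ = -3.56 − 0.01·(-39.6) = -3.164
t₃ = -3.164 − 0.01·(-35.64) = -2.8076
t₄ = -2.8076 − 0.01·(-32.076) = -2.48684

-2.48684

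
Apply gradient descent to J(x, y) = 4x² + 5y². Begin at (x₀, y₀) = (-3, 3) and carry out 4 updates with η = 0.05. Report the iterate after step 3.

(-0.648, 0.375)

∇J = (8x, 10y)
(x₁, y₁) = (-3, 3) − 0.05·(-24, 30) = (-1.8, 1.5)
(x₂, y₂) = (-1.8, 1.5) − 0.05·(-14.4, 15) = (-1.08, 0.75)
(x₃, y₃) = (-1.08, 0.75) − 0.05·(-8.64, 7.5) = (-0.648, 0.375)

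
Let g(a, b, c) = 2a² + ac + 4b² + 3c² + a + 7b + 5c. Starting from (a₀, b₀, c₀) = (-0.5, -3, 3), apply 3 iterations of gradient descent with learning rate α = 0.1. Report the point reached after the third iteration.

(-0.444, -0.892, -0.4925)

∇g = (4a + c + 1, 8b + 7, a + 6c + 5)
Step 1: at (-0.5, -3, 3), ∇g = (2, -17, 22.5) → (-0.5, -3, 3) − 0.1·(2, -17, 22.5) = (-0.7, -1.3, 0.75)
Step 2: at (-0.7, -1.3, 0.75), ∇g = (-1.05, -3.4, 8.8) → (-0.7, -1.3, 0.75) − 0.1·(-1.05, -3.4, 8.8) = (-0.595, -0.96, -0.13)
Step 3: at (-0.595, -0.96, -0.13), ∇g = (-1.51, -0.68, 3.625) → (-0.595, -0.96, -0.13) − 0.1·(-1.51, -0.68, 3.625) = (-0.444, -0.892, -0.4925)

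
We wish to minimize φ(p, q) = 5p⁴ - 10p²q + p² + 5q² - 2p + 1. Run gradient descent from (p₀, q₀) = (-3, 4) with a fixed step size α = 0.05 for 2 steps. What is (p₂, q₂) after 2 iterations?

∇φ = (20p³ - 20pq + 2p - 2, -10p² + 10q)
Step 1: at (-3, 4), ∇φ = (-308, -50) → (-3, 4) − 0.05·(-308, -50) = (12.4, 6.5)
Step 2: at (12.4, 6.5), ∇φ = (36543.28, -1472.6) → (12.4, 6.5) − 0.05·(36543.28, -1472.6) = (-1814.764, 80.13)

(-1814.764, 80.13)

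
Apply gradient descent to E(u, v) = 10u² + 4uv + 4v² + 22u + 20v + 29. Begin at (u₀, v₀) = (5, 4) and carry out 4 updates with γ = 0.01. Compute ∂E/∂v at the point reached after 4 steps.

37.97343744

∇E = (20u + 4v + 22, 4u + 8v + 20)
Step 1: at (5, 4), ∇E = (138, 72) → (5, 4) − 0.01·(138, 72) = (3.62, 3.28)
Step 2: at (3.62, 3.28), ∇E = (107.52, 60.72) → (3.62, 3.28) − 0.01·(107.52, 60.72) = (2.5448, 2.6728)
Step 3: at (2.5448, 2.6728), ∇E = (83.5872, 51.5616) → (2.5448, 2.6728) − 0.01·(83.5872, 51.5616) = (1.708928, 2.157184)
Step 4: at (1.708928, 2.157184), ∇E = (64.807296, 44.093184) → (1.708928, 2.157184) − 0.01·(64.807296, 44.093184) = (1.06085504, 1.71625216)
∂E/∂v at (1.06085504, 1.71625216) = 37.97343744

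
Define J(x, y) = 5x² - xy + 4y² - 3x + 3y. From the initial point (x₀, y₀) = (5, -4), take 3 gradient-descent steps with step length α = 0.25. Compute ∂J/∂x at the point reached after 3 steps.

-225.78125

∇J = (10x - y - 3, -x + 8y + 3)
Step 1: at (5, -4), ∇J = (51, -34) → (5, -4) − 0.25·(51, -34) = (-7.75, 4.5)
Step 2: at (-7.75, 4.5), ∇J = (-85, 46.75) → (-7.75, 4.5) − 0.25·(-85, 46.75) = (13.5, -7.1875)
Step 3: at (13.5, -7.1875), ∇J = (139.1875, -68) → (13.5, -7.1875) − 0.25·(139.1875, -68) = (-21.296875, 9.8125)
∂J/∂x at (-21.296875, 9.8125) = -225.78125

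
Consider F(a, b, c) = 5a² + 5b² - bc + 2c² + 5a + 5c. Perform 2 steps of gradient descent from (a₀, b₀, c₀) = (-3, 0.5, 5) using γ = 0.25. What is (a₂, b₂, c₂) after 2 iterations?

(-6.125, -1.03125, -1.125)

∇F = (10a + 5, 10b - c, -b + 4c + 5)
(a₁, b₁, c₁) = (-3, 0.5, 5) − 0.25·(-25, 0, 24.5) = (3.25, 0.5, -1.125)
(a₂, b₂, c₂) = (3.25, 0.5, -1.125) − 0.25·(37.5, 6.125, 0) = (-6.125, -1.03125, -1.125)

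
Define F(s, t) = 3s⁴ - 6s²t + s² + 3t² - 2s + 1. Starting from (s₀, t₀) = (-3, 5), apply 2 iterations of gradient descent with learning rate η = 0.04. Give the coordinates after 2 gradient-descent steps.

(-2.29982976, 6.806336)

∇F = (12s³ - 12st + 2s - 2, -6s² + 6t)
Step 1: at (-3, 5), ∇F = (-152, -24) → (-3, 5) − 0.04·(-152, -24) = (3.08, 5.96)
Step 2: at (3.08, 5.96), ∇F = (134.495744, -21.1584) → (3.08, 5.96) − 0.04·(134.495744, -21.1584) = (-2.29982976, 6.806336)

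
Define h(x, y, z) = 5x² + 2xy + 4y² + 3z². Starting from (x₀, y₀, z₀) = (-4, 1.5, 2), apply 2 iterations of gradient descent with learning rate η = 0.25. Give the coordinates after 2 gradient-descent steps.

∇h = (10x + 2y, 2x + 8y, 6z)
(x₁, y₁, z₁) = (-4, 1.5, 2) − 0.25·(-37, 4, 12) = (5.25, 0.5, -1)
(x₂, y₂, z₂) = (5.25, 0.5, -1) − 0.25·(53.5, 14.5, -6) = (-8.125, -3.125, 0.5)

(-8.125, -3.125, 0.5)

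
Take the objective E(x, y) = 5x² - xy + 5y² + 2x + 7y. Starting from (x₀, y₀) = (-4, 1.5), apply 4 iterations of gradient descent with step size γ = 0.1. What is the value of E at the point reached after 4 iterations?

∇E = (10x - y + 2, -x + 10y + 7)
Step 1: at (-4, 1.5), ∇E = (-39.5, 26) → (-4, 1.5) − 0.1·(-39.5, 26) = (-0.05, -1.1)
Step 2: at (-0.05, -1.1), ∇E = (2.6, -3.95) → (-0.05, -1.1) − 0.1·(2.6, -3.95) = (-0.31, -0.705)
Step 3: at (-0.31, -0.705), ∇E = (-0.395, 0.26) → (-0.31, -0.705) − 0.1·(-0.395, 0.26) = (-0.2705, -0.731)
Step 4: at (-0.2705, -0.731), ∇E = (0.026, -0.0395) → (-0.2705, -0.731) − 0.1·(0.026, -0.0395) = (-0.2731, -0.72705)
E(-0.2731, -0.72705) = -2.8181807925

-2.8181807925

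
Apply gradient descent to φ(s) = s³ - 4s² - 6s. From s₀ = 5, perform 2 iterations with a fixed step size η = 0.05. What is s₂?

3.379625

φ′(s) = 3s² - 8s - 6
s₁ = 5 − 0.05·29 = 3.55
s₂ = 3.55 − 0.05·3.4075 = 3.379625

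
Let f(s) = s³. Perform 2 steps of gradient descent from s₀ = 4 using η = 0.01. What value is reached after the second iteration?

f′(s) = 3s²
s₁ = 4 − 0.01·48 = 3.52
s₂ = 3.52 − 0.01·37.1712 = 3.148288

3.148288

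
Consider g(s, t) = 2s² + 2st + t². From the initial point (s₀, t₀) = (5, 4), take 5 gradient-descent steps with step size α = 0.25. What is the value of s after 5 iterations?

∇g = (4s + 2t, 2s + 2t)
Step 1: at (5, 4), ∇g = (28, 18) → (5, 4) − 0.25·(28, 18) = (-2, -0.5)
Step 2: at (-2, -0.5), ∇g = (-9, -5) → (-2, -0.5) − 0.25·(-9, -5) = (0.25, 0.75)
Step 3: at (0.25, 0.75), ∇g = (2.5, 2) → (0.25, 0.75) − 0.25·(2.5, 2) = (-0.375, 0.25)
Step 4: at (-0.375, 0.25), ∇g = (-1, -0.25) → (-0.375, 0.25) − 0.25·(-1, -0.25) = (-0.125, 0.3125)
Step 5: at (-0.125, 0.3125), ∇g = (0.125, 0.375) → (-0.125, 0.3125) − 0.25·(0.125, 0.375) = (-0.15625, 0.21875)
s = -0.15625

-0.15625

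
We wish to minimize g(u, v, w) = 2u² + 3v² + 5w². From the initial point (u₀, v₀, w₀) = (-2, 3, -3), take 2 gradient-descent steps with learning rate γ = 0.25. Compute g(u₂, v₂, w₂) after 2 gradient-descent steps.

∇g = (4u, 6v, 10w)
Step 1: at (-2, 3, -3), ∇g = (-8, 18, -30) → (-2, 3, -3) − 0.25·(-8, 18, -30) = (0, -1.5, 4.5)
Step 2: at (0, -1.5, 4.5), ∇g = (0, -9, 45) → (0, -1.5, 4.5) − 0.25·(0, -9, 45) = (0, 0.75, -6.75)
g(0, 0.75, -6.75) = 229.5

229.5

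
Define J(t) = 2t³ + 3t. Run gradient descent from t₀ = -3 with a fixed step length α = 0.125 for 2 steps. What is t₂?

J′(t) = 6t² + 3
t₁ = -3 − 0.125·57 = -10.125
t₂ = -10.125 − 0.125·618.09375 = -87.38671875

-87.38671875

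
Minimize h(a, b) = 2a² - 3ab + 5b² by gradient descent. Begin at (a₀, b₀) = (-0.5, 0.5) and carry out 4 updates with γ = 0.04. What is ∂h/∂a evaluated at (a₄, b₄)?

-0.68967936

∇h = (4a - 3b, -3a + 10b)
(a₁, b₁) = (-0.5, 0.5) − 0.04·(-3.5, 6.5) = (-0.36, 0.24)
(a₂, b₂) = (-0.36, 0.24) − 0.04·(-2.16, 3.48) = (-0.2736, 0.1008)
(a₃, b₃) = (-0.2736, 0.1008) − 0.04·(-1.3968, 1.8288) = (-0.217728, 0.027648)
(a₄, b₄) = (-0.217728, 0.027648) − 0.04·(-0.953856, 0.929664) = (-0.17957376, -0.00953856)
∂h/∂a at (-0.17957376, -0.00953856) = -0.68967936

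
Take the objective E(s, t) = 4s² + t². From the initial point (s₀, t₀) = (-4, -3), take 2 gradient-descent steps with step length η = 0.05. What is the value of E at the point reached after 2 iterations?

14.1993

∇E = (8s, 2t)
Step 1: at (-4, -3), ∇E = (-32, -6) → (-4, -3) − 0.05·(-32, -6) = (-2.4, -2.7)
Step 2: at (-2.4, -2.7), ∇E = (-19.2, -5.4) → (-2.4, -2.7) − 0.05·(-19.2, -5.4) = (-1.44, -2.43)
E(-1.44, -2.43) = 14.1993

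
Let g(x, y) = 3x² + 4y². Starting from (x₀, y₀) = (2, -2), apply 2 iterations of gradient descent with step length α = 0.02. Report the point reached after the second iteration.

(1.5488, -1.4112)

∇g = (6x, 8y)
(x₁, y₁) = (2, -2) − 0.02·(12, -16) = (1.76, -1.68)
(x₂, y₂) = (1.76, -1.68) − 0.02·(10.56, -13.44) = (1.5488, -1.4112)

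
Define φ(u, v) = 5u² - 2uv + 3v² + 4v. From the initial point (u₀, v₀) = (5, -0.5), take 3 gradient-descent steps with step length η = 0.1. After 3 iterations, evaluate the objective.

-1.2748

∇φ = (10u - 2v, -2u + 6v + 4)
Step 1: at (5, -0.5), ∇φ = (51, -9) → (5, -0.5) − 0.1·(51, -9) = (-0.1, 0.4)
Step 2: at (-0.1, 0.4), ∇φ = (-1.8, 6.6) → (-0.1, 0.4) − 0.1·(-1.8, 6.6) = (0.08, -0.26)
Step 3: at (0.08, -0.26), ∇φ = (1.32, 2.28) → (0.08, -0.26) − 0.1·(1.32, 2.28) = (-0.052, -0.488)
φ(-0.052, -0.488) = -1.2748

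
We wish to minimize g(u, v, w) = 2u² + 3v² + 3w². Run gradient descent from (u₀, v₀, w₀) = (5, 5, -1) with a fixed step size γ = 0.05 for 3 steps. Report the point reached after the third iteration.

∇g = (4u, 6v, 6w)
(u₁, v₁, w₁) = (5, 5, -1) − 0.05·(20, 30, -6) = (4, 3.5, -0.7)
(u₂, v₂, w₂) = (4, 3.5, -0.7) − 0.05·(16, 21, -4.2) = (3.2, 2.45, -0.49)
(u₃, v₃, w₃) = (3.2, 2.45, -0.49) − 0.05·(12.8, 14.7, -2.94) = (2.56, 1.715, -0.343)

(2.56, 1.715, -0.343)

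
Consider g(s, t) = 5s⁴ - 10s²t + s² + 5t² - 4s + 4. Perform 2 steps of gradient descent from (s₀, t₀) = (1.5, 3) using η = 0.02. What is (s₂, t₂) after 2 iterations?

∇g = (20s³ - 20st + 2s - 4, -10s² + 10t)
Step 1: at (1.5, 3), ∇g = (-23.5, 7.5) → (1.5, 3) − 0.02·(-23.5, 7.5) = (1.97, 2.85)
Step 2: at (1.97, 2.85), ∇g = (40.55746, -10.309) → (1.97, 2.85) − 0.02·(40.55746, -10.309) = (1.1588508, 3.05618)

(1.1588508, 3.05618)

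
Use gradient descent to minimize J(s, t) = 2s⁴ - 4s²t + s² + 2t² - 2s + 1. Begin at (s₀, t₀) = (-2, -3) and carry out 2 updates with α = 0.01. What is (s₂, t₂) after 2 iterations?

∇J = (8s³ - 8st + 2s - 2, -4s² + 4t)
(s₁, t₁) = (-2, -3) − 0.01·(-118, -28) = (-0.82, -2.72)
(s₂, t₂) = (-0.82, -2.72) − 0.01·(-25.894144, -13.5696) = (-0.56105856, -2.584304)

(-0.56105856, -2.584304)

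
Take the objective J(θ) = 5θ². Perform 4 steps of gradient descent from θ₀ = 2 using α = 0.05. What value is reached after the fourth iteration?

0.125

J′(θ) = 10θ
θ₁ = 2 − 0.05·20 = 1
θ₂ = 1 − 0.05·10 = 0.5
θ₃ = 0.5 − 0.05·5 = 0.25
θ₄ = 0.25 − 0.05·2.5 = 0.125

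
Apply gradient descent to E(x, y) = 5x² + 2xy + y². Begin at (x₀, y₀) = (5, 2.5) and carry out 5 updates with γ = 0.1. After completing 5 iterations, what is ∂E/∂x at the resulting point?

-0.1968

∇E = (10x + 2y, 2x + 2y)
(x₁, y₁) = (5, 2.5) − 0.1·(55, 15) = (-0.5, 1)
(x₂, y₂) = (-0.5, 1) − 0.1·(-3, 1) = (-0.2, 0.9)
(x₃, y₃) = (-0.2, 0.9) − 0.1·(-0.2, 1.4) = (-0.18, 0.76)
(x₄, y₄) = (-0.18, 0.76) − 0.1·(-0.28, 1.16) = (-0.152, 0.644)
(x₅, y₅) = (-0.152, 0.644) − 0.1·(-0.232, 0.984) = (-0.1288, 0.5456)
∂E/∂x at (-0.1288, 0.5456) = -0.1968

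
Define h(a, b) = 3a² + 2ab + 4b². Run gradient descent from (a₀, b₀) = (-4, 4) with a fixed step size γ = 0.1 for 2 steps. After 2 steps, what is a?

∇h = (6a + 2b, 2a + 8b)
(a₁, b₁) = (-4, 4) − 0.1·(-16, 24) = (-2.4, 1.6)
(a₂, b₂) = (-2.4, 1.6) − 0.1·(-11.2, 8) = (-1.28, 0.8)
a = -1.28

-1.28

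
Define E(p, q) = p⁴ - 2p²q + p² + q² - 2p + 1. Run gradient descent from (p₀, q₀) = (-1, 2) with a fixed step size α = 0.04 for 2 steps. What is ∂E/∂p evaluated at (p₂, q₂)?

-0.531693371392

∇E = (4p³ - 4pq + 2p - 2, -2p² + 2q)
(p₁, q₁) = (-1, 2) − 0.04·(0, 2) = (-1, 1.92)
(p₂, q₂) = (-1, 1.92) − 0.04·(-0.32, 1.84) = (-0.9872, 1.8464)
∂E/∂p at (-0.9872, 1.8464) = -0.531693371392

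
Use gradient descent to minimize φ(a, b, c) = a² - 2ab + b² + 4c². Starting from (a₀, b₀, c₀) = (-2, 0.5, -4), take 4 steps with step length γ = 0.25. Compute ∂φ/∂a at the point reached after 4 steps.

0

∇φ = (2a - 2b, -2a + 2b, 8c)
(a₁, b₁, c₁) = (-2, 0.5, -4) − 0.25·(-5, 5, -32) = (-0.75, -0.75, 4)
(a₂, b₂, c₂) = (-0.75, -0.75, 4) − 0.25·(0, 0, 32) = (-0.75, -0.75, -4)
(a₃, b₃, c₃) = (-0.75, -0.75, -4) − 0.25·(0, 0, -32) = (-0.75, -0.75, 4)
(a₄, b₄, c₄) = (-0.75, -0.75, 4) − 0.25·(0, 0, 32) = (-0.75, -0.75, -4)
∂φ/∂a at (-0.75, -0.75, -4) = 0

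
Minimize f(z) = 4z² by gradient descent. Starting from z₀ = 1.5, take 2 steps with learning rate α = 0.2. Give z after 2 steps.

0.54

f′(z) = 8z
z₁ = 1.5 − 0.2·12 = -0.9
z₂ = -0.9 − 0.2·(-7.2) = 0.54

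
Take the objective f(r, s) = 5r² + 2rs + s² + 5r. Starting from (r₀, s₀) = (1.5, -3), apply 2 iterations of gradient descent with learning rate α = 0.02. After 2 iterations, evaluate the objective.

12.4423456

∇f = (10r + 2s + 5, 2r + 2s)
Step 1: at (1.5, -3), ∇f = (14, -3) → (1.5, -3) − 0.02·(14, -3) = (1.22, -2.94)
Step 2: at (1.22, -2.94), ∇f = (11.32, -3.44) → (1.22, -2.94) − 0.02·(11.32, -3.44) = (0.9936, -2.8712)
f(0.9936, -2.8712) = 12.4423456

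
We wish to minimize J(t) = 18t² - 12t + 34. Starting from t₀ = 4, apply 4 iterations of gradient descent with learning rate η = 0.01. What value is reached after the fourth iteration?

0.94849792

J′(t) = 36t - 12
t₁ = 4 − 0.01·132 = 2.68
t₂ = 2.68 − 0.01·84.48 = 1.8352
t₃ = 1.8352 − 0.01·54.0672 = 1.294528
t₄ = 1.294528 − 0.01·34.603008 = 0.94849792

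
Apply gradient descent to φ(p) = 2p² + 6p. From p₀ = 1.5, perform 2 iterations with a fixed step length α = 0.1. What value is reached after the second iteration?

-0.42

φ′(p) = 4p + 6
p₁ = 1.5 − 0.1·12 = 0.3
p₂ = 0.3 − 0.1·7.2 = -0.42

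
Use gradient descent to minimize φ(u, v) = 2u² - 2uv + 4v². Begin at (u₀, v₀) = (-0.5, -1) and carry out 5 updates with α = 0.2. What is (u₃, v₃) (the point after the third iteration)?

∇φ = (4u - 2v, -2u + 8v)
(u₁, v₁) = (-0.5, -1) − 0.2·(0, -7) = (-0.5, 0.4)
(u₂, v₂) = (-0.5, 0.4) − 0.2·(-2.8, 4.2) = (0.06, -0.44)
(u₃, v₃) = (0.06, -0.44) − 0.2·(1.12, -3.64) = (-0.164, 0.288)

(-0.164, 0.288)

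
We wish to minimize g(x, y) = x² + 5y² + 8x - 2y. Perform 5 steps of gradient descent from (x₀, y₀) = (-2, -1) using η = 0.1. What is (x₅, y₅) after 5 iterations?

∇g = (2x + 8, 10y - 2)
(x₁, y₁) = (-2, -1) − 0.1·(4, -12) = (-2.4, 0.2)
(x₂, y₂) = (-2.4, 0.2) − 0.1·(3.2, 0) = (-2.72, 0.2)
(x₃, y₃) = (-2.72, 0.2) − 0.1·(2.56, 0) = (-2.976, 0.2)
(x₄, y₄) = (-2.976, 0.2) − 0.1·(2.048, 0) = (-3.1808, 0.2)
(x₅, y₅) = (-3.1808, 0.2) − 0.1·(1.6384, 0) = (-3.34464, 0.2)

(-3.34464, 0.2)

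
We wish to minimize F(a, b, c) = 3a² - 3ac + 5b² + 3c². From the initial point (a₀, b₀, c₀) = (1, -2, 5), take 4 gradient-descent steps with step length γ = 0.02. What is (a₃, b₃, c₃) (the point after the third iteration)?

(1.389016, -1.024, 3.594488)

∇F = (6a - 3c, 10b, -3a + 6c)
Step 1: at (1, -2, 5), ∇F = (-9, -20, 27) → (1, -2, 5) − 0.02·(-9, -20, 27) = (1.18, -1.6, 4.46)
Step 2: at (1.18, -1.6, 4.46), ∇F = (-6.3, -16, 23.22) → (1.18, -1.6, 4.46) − 0.02·(-6.3, -16, 23.22) = (1.306, -1.28, 3.9956)
Step 3: at (1.306, -1.28, 3.9956), ∇F = (-4.1508, -12.8, 20.0556) → (1.306, -1.28, 3.9956) − 0.02·(-4.1508, -12.8, 20.0556) = (1.389016, -1.024, 3.594488)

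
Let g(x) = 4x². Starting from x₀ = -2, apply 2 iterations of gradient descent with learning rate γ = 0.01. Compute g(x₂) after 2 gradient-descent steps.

11.46228736

g′(x) = 8x
Step 1: g′(-2) = -16; x₁ = -2 − 0.01·(-16) = -1.84
Step 2: g′(-1.84) = -14.72; x₂ = -1.84 − 0.01·(-14.72) = -1.6928
g(-1.6928) = 11.46228736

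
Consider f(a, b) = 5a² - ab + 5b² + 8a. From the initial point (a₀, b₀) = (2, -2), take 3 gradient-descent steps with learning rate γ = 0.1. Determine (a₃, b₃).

(-0.81, -0.078)

∇f = (10a - b + 8, -a + 10b)
(a₁, b₁) = (2, -2) − 0.1·(30, -22) = (-1, 0.2)
(a₂, b₂) = (-1, 0.2) − 0.1·(-2.2, 3) = (-0.78, -0.1)
(a₃, b₃) = (-0.78, -0.1) − 0.1·(0.3, -0.22) = (-0.81, -0.078)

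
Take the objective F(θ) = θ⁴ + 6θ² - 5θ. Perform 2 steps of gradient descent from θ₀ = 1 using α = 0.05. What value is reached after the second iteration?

F′(θ) = 4θ³ + 12θ - 5
θ₁ = 1 − 0.05·11 = 0.45
θ₂ = 0.45 − 0.05·0.7645 = 0.411775

0.411775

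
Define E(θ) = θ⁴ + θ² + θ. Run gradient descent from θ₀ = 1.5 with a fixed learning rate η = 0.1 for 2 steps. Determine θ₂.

-0.29375

E′(θ) = 4θ³ + 2θ + 1
Step 1: E′(1.5) = 17.5; θ₁ = 1.5 − 0.1·17.5 = -0.25
Step 2: E′(-0.25) = 0.4375; θ₂ = -0.25 − 0.1·0.4375 = -0.29375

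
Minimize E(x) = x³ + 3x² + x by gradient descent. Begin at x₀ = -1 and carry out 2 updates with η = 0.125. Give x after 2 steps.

E′(x) = 3x² + 6x + 1
x₁ = -1 − 0.125·(-2) = -0.75
x₂ = -0.75 − 0.125·(-1.8125) = -0.5234375

-0.5234375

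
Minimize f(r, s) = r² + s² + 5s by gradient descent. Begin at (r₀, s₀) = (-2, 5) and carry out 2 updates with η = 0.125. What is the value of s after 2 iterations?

∇f = (2r, 2s + 5)
(r₁, s₁) = (-2, 5) − 0.125·(-4, 15) = (-1.5, 3.125)
(r₂, s₂) = (-1.5, 3.125) − 0.125·(-3, 11.25) = (-1.125, 1.71875)
s = 1.71875

1.71875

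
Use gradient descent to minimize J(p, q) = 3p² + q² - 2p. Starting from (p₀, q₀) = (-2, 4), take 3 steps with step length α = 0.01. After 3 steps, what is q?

3.764768

∇J = (6p - 2, 2q)
(p₁, q₁) = (-2, 4) − 0.01·(-14, 8) = (-1.86, 3.92)
(p₂, q₂) = (-1.86, 3.92) − 0.01·(-13.16, 7.84) = (-1.7284, 3.8416)
(p₃, q₃) = (-1.7284, 3.8416) − 0.01·(-12.3704, 7.6832) = (-1.604696, 3.764768)
q = 3.764768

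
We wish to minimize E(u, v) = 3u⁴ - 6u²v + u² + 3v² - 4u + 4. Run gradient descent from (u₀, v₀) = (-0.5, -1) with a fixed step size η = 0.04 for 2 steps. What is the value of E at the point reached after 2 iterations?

4.31835328

∇E = (12u³ - 12uv + 2u - 4, -6u² + 6v)
Step 1: at (-0.5, -1), ∇E = (-12.5, -7.5) → (-0.5, -1) − 0.04·(-12.5, -7.5) = (0, -0.7)
Step 2: at (0, -0.7), ∇E = (-4, -4.2) → (0, -0.7) − 0.04·(-4, -4.2) = (0.16, -0.532)
E(0.16, -0.532) = 4.31835328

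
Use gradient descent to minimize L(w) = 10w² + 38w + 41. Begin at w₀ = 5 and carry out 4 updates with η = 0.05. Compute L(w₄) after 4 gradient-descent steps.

4.9

L′(w) = 20w + 38
Step 1: L′(5) = 138; w₁ = 5 − 0.05·138 = -1.9
Step 2: L′(-1.9) = 0; w₂ = -1.9 − 0.05·0 = -1.9
Step 3: L′(-1.9) = 0; w₃ = -1.9 − 0.05·0 = -1.9
Step 4: L′(-1.9) = 0; w₄ = -1.9 − 0.05·0 = -1.9
L(-1.9) = 4.9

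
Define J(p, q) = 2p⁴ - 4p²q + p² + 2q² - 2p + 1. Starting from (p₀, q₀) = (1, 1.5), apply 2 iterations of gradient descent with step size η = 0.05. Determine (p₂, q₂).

∇J = (8p³ - 8pq + 2p - 2, -4p² + 4q)
(p₁, q₁) = (1, 1.5) − 0.05·(-4, 2) = (1.2, 1.4)
(p₂, q₂) = (1.2, 1.4) − 0.05·(0.784, -0.16) = (1.1608, 1.408)

(1.1608, 1.408)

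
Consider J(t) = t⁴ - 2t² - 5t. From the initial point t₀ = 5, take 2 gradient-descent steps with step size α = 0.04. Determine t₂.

423

J′(t) = 4t³ - 4t - 5
t₁ = 5 − 0.04·475 = -14
t₂ = -14 − 0.04·(-10925) = 423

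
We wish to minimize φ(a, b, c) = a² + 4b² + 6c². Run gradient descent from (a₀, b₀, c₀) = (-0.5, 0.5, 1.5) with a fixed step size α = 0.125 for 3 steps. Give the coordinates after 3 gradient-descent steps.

(-0.2109375, 0, -0.1875)

∇φ = (2a, 8b, 12c)
Step 1: at (-0.5, 0.5, 1.5), ∇φ = (-1, 4, 18) → (-0.5, 0.5, 1.5) − 0.125·(-1, 4, 18) = (-0.375, 0, -0.75)
Step 2: at (-0.375, 0, -0.75), ∇φ = (-0.75, 0, -9) → (-0.375, 0, -0.75) − 0.125·(-0.75, 0, -9) = (-0.28125, 0, 0.375)
Step 3: at (-0.28125, 0, 0.375), ∇φ = (-0.5625, 0, 4.5) → (-0.28125, 0, 0.375) − 0.125·(-0.5625, 0, 4.5) = (-0.2109375, 0, -0.1875)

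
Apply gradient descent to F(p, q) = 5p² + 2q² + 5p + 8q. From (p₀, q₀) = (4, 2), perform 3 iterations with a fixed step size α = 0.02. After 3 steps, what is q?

∇F = (10p + 5, 4q + 8)
Step 1: at (4, 2), ∇F = (45, 16) → (4, 2) − 0.02·(45, 16) = (3.1, 1.68)
Step 2: at (3.1, 1.68), ∇F = (36, 14.72) → (3.1, 1.68) − 0.02·(36, 14.72) = (2.38, 1.3856)
Step 3: at (2.38, 1.3856), ∇F = (28.8, 13.5424) → (2.38, 1.3856) − 0.02·(28.8, 13.5424) = (1.804, 1.114752)
q = 1.114752

1.114752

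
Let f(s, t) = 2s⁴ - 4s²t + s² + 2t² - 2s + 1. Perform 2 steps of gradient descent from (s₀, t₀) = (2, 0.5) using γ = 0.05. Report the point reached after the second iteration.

∇f = (8s³ - 8st + 2s - 2, -4s² + 4t)
(s₁, t₁) = (2, 0.5) − 0.05·(58, -14) = (-0.9, 1.2)
(s₂, t₂) = (-0.9, 1.2) − 0.05·(-0.992, 1.56) = (-0.8504, 1.122)

(-0.8504, 1.122)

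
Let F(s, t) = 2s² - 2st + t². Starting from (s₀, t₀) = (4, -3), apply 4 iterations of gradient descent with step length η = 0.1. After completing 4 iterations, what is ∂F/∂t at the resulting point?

∇F = (4s - 2t, -2s + 2t)
Step 1: at (4, -3), ∇F = (22, -14) → (4, -3) − 0.1·(22, -14) = (1.8, -1.6)
Step 2: at (1.8, -1.6), ∇F = (10.4, -6.8) → (1.8, -1.6) − 0.1·(10.4, -6.8) = (0.76, -0.92)
Step 3: at (0.76, -0.92), ∇F = (4.88, -3.36) → (0.76, -0.92) − 0.1·(4.88, -3.36) = (0.272, -0.584)
Step 4: at (0.272, -0.584), ∇F = (2.256, -1.712) → (0.272, -0.584) − 0.1·(2.256, -1.712) = (0.0464, -0.4128)
∂F/∂t at (0.0464, -0.4128) = -0.9184

-0.9184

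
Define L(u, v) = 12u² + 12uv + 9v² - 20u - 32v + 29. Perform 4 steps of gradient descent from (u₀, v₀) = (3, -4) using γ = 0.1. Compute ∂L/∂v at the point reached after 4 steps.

-710.2592

∇L = (24u + 12v - 20, 12u + 18v - 32)
Step 1: at (3, -4), ∇L = (4, -68) → (3, -4) − 0.1·(4, -68) = (2.6, 2.8)
Step 2: at (2.6, 2.8), ∇L = (76, 49.6) → (2.6, 2.8) − 0.1·(76, 49.6) = (-5, -2.16)
Step 3: at (-5, -2.16), ∇L = (-165.92, -130.88) → (-5, -2.16) − 0.1·(-165.92, -130.88) = (11.592, 10.928)
Step 4: at (11.592, 10.928), ∇L = (389.344, 303.808) → (11.592, 10.928) − 0.1·(389.344, 303.808) = (-27.3424, -19.4528)
∂L/∂v at (-27.3424, -19.4528) = -710.2592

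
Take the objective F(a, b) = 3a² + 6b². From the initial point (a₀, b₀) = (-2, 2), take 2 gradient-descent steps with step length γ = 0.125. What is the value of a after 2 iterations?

∇F = (6a, 12b)
Step 1: at (-2, 2), ∇F = (-12, 24) → (-2, 2) − 0.125·(-12, 24) = (-0.5, -1)
Step 2: at (-0.5, -1), ∇F = (-3, -12) → (-0.5, -1) − 0.125·(-3, -12) = (-0.125, 0.5)
a = -0.125

-0.125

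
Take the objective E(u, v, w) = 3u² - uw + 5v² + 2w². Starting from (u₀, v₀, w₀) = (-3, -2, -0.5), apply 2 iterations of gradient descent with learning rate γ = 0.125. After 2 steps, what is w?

∇E = (6u - w, 10v, -u + 4w)
Step 1: at (-3, -2, -0.5), ∇E = (-17.5, -20, 1) → (-3, -2, -0.5) − 0.125·(-17.5, -20, 1) = (-0.8125, 0.5, -0.625)
Step 2: at (-0.8125, 0.5, -0.625), ∇E = (-4.25, 5, -1.6875) → (-0.8125, 0.5, -0.625) − 0.125·(-4.25, 5, -1.6875) = (-0.28125, -0.125, -0.4140625)
w = -0.4140625

-0.4140625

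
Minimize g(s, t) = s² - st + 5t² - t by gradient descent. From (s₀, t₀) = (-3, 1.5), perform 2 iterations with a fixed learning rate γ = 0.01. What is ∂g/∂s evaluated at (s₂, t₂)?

-6.88415

∇g = (2s - t, -s + 10t - 1)
(s₁, t₁) = (-3, 1.5) − 0.01·(-7.5, 17) = (-2.925, 1.33)
(s₂, t₂) = (-2.925, 1.33) − 0.01·(-7.18, 15.225) = (-2.8532, 1.17775)
∂g/∂s at (-2.8532, 1.17775) = -6.88415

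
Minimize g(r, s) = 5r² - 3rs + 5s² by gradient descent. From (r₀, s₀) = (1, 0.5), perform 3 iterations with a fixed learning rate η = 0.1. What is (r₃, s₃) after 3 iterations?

∇g = (10r - 3s, -3r + 10s)
Step 1: at (1, 0.5), ∇g = (8.5, 2) → (1, 0.5) − 0.1·(8.5, 2) = (0.15, 0.3)
Step 2: at (0.15, 0.3), ∇g = (0.6, 2.55) → (0.15, 0.3) − 0.1·(0.6, 2.55) = (0.09, 0.045)
Step 3: at (0.09, 0.045), ∇g = (0.765, 0.18) → (0.09, 0.045) − 0.1·(0.765, 0.18) = (0.0135, 0.027)

(0.0135, 0.027)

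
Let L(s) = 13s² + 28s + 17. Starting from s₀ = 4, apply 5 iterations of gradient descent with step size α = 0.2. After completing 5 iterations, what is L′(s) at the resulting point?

-172512.42624

L′(s) = 26s + 28
Step 1: L′(4) = 132; s₁ = 4 − 0.2·132 = -22.4
Step 2: L′(-22.4) = -554.4; s₂ = -22.4 − 0.2·(-554.4) = 88.48
Step 3: L′(88.48) = 2328.48; s₃ = 88.48 − 0.2·2328.48 = -377.216
Step 4: L′(-377.216) = -9779.616; s₄ = -377.216 − 0.2·(-9779.616) = 1578.7072
Step 5: L′(1578.7072) = 41074.3872; s₅ = 1578.7072 − 0.2·41074.3872 = -6636.17024
L′(s) at (-6636.17024) = -172512.42624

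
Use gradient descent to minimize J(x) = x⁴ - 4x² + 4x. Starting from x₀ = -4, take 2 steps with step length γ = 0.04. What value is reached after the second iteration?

J′(x) = 4x³ - 8x + 4
x₁ = -4 − 0.04·(-220) = 4.8
x₂ = 4.8 − 0.04·407.968 = -11.51872

-11.51872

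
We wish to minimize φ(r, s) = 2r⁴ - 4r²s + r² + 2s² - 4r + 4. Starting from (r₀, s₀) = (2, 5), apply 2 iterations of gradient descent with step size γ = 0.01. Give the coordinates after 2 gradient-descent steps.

(2.20767232, 4.948224)

∇φ = (8r³ - 8rs + 2r - 4, -4r² + 4s)
(r₁, s₁) = (2, 5) − 0.01·(-16, 4) = (2.16, 4.96)
(r₂, s₂) = (2.16, 4.96) − 0.01·(-4.767232, 1.1776) = (2.20767232, 4.948224)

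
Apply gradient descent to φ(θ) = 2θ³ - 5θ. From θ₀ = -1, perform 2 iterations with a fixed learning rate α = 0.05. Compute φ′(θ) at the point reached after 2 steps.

2.671573375

φ′(θ) = 6θ² - 5
Step 1: φ′(-1) = 1; θ₁ = -1 − 0.05·1 = -1.05
Step 2: φ′(-1.05) = 1.615; θ₂ = -1.05 − 0.05·1.615 = -1.13075
φ′(θ) at (-1.13075) = 2.671573375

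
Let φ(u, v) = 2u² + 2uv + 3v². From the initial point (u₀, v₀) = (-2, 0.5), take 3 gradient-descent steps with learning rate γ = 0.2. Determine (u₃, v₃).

(-0.12, 0.14)

∇φ = (4u + 2v, 2u + 6v)
Step 1: at (-2, 0.5), ∇φ = (-7, -1) → (-2, 0.5) − 0.2·(-7, -1) = (-0.6, 0.7)
Step 2: at (-0.6, 0.7), ∇φ = (-1, 3) → (-0.6, 0.7) − 0.2·(-1, 3) = (-0.4, 0.1)
Step 3: at (-0.4, 0.1), ∇φ = (-1.4, -0.2) → (-0.4, 0.1) − 0.2·(-1.4, -0.2) = (-0.12, 0.14)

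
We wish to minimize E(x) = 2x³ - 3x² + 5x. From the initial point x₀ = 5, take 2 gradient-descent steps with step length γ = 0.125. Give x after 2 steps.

-103.88671875

E′(x) = 6x² - 6x + 5
Step 1: E′(5) = 125; x₁ = 5 − 0.125·125 = -10.625
Step 2: E′(-10.625) = 746.09375; x₂ = -10.625 − 0.125·746.09375 = -103.88671875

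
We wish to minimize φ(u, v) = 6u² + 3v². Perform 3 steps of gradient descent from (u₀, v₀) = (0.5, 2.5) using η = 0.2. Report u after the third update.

-1.372

∇φ = (12u, 6v)
Step 1: at (0.5, 2.5), ∇φ = (6, 15) → (0.5, 2.5) − 0.2·(6, 15) = (-0.7, -0.5)
Step 2: at (-0.7, -0.5), ∇φ = (-8.4, -3) → (-0.7, -0.5) − 0.2·(-8.4, -3) = (0.98, 0.1)
Step 3: at (0.98, 0.1), ∇φ = (11.76, 0.6) → (0.98, 0.1) − 0.2·(11.76, 0.6) = (-1.372, -0.02)
u = -1.372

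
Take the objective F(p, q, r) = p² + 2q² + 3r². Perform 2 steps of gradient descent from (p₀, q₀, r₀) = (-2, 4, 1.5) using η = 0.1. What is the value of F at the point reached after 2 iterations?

5.9584

∇F = (2p, 4q, 6r)
(p₁, q₁, r₁) = (-2, 4, 1.5) − 0.1·(-4, 16, 9) = (-1.6, 2.4, 0.6)
(p₂, q₂, r₂) = (-1.6, 2.4, 0.6) − 0.1·(-3.2, 9.6, 3.6) = (-1.28, 1.44, 0.24)
F(-1.28, 1.44, 0.24) = 5.9584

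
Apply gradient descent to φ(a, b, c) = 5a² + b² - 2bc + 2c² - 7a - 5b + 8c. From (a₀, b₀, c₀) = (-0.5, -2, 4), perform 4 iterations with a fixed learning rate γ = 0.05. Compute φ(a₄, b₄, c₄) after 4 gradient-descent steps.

-1.8549259975

∇φ = (10a - 7, 2b - 2c - 5, -2b + 4c + 8)
(a₁, b₁, c₁) = (-0.5, -2, 4) − 0.05·(-12, -17, 28) = (0.1, -1.15, 2.6)
(a₂, b₂, c₂) = (0.1, -1.15, 2.6) − 0.05·(-6, -12.5, 20.7) = (0.4, -0.525, 1.565)
(a₃, b₃, c₃) = (0.4, -0.525, 1.565) − 0.05·(-3, -9.18, 15.31) = (0.55, -0.066, 0.7995)
(a₄, b₄, c₄) = (0.55, -0.066, 0.7995) − 0.05·(-1.5, -6.731, 11.33) = (0.625, 0.27055, 0.233)
φ(0.625, 0.27055, 0.233) = -1.8549259975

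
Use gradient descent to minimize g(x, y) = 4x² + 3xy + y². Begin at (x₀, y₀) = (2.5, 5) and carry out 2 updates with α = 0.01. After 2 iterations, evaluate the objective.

∇g = (8x + 3y, 3x + 2y)
(x₁, y₁) = (2.5, 5) − 0.01·(35, 17.5) = (2.15, 4.825)
(x₂, y₂) = (2.15, 4.825) − 0.01·(31.675, 16.1) = (1.83325, 4.664)
g(1.83325, 4.664) = 60.84695225

60.84695225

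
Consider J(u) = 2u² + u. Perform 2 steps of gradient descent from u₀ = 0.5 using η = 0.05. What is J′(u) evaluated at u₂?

1.92

J′(u) = 4u + 1
u₁ = 0.5 − 0.05·3 = 0.35
u₂ = 0.35 − 0.05·2.4 = 0.23
J′(u) at (0.23) = 1.92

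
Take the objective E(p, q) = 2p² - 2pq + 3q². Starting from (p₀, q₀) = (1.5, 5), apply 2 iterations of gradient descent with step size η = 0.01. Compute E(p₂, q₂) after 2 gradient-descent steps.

∇E = (4p - 2q, -2p + 6q)
Step 1: at (1.5, 5), ∇E = (-4, 27) → (1.5, 5) − 0.01·(-4, 27) = (1.54, 4.73)
Step 2: at (1.54, 4.73), ∇E = (-3.3, 25.3) → (1.54, 4.73) − 0.01·(-3.3, 25.3) = (1.573, 4.477)
E(1.573, 4.477) = 50.994603

50.994603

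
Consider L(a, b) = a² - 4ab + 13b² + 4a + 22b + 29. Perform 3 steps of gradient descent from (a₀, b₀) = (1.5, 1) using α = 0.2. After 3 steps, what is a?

17.412

∇L = (2a - 4b + 4, -4a + 26b + 22)
(a₁, b₁) = (1.5, 1) − 0.2·(3, 42) = (0.9, -7.4)
(a₂, b₂) = (0.9, -7.4) − 0.2·(35.4, -174) = (-6.18, 27.4)
(a₃, b₃) = (-6.18, 27.4) − 0.2·(-117.96, 759.12) = (17.412, -124.424)
a = 17.412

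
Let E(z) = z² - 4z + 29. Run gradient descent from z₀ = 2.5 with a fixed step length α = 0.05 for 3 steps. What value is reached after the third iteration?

E′(z) = 2z - 4
Step 1: E′(2.5) = 1; z₁ = 2.5 − 0.05·1 = 2.45
Step 2: E′(2.45) = 0.9; z₂ = 2.45 − 0.05·0.9 = 2.405
Step 3: E′(2.405) = 0.81; z₃ = 2.405 − 0.05·0.81 = 2.3645

2.3645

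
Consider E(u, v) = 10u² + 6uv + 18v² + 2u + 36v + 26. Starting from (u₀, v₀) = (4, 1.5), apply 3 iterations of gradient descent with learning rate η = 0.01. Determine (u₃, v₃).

(1.94322, -0.707424)

∇E = (20u + 6v + 2, 6u + 36v + 36)
(u₁, v₁) = (4, 1.5) − 0.01·(91, 114) = (3.09, 0.36)
(u₂, v₂) = (3.09, 0.36) − 0.01·(65.96, 67.5) = (2.4304, -0.315)
(u₃, v₃) = (2.4304, -0.315) − 0.01·(48.718, 39.2424) = (1.94322, -0.707424)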